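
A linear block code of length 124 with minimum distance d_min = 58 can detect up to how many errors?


Detection capability = d_min - 1 = 58 - 1 = 57

57 errors


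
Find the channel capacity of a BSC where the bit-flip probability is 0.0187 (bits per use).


H(p) = -p*log2(p) - (1-p)*log2(1-p) = -0.0187*log2(0.0187) - 0.9813*log2(0.9813) = 0.107353 + 0.026725 = 0.1341. C = 1 - H(p) = 1 - 0.1341 = 0.8659

0.8659 bits


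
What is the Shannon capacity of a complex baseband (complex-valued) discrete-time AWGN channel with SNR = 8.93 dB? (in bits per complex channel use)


SNR_linear = 10^(8.93/10) = 7.8163; C = log2(1 + SNR_linear) = log2(1 + 7.8163) = 3.1402

3.1402 bits/channel use


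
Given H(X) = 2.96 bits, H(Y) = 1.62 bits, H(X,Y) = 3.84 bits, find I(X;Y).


I(X;Y) = H(X) + H(Y) - H(X,Y) = 2.96 + 1.62 - 3.84 = 0.74

0.74 bits


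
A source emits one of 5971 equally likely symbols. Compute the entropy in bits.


H = log2(n) = log2(5971) = 12.5438

12.5438 bits


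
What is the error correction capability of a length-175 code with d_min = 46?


Correction capability = floor((d-1)/2) = floor((46-1)/2) = 22

22 errors


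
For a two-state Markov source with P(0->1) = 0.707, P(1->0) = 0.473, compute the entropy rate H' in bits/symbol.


Stationary distribution: pi_0 = p10/(p01+p10) = 0.4008, pi_1 = 0.5992. Entropy rate H' = pi_0*H(p01) + pi_1*H(p10) = 0.4008*0.8726 + 0.5992*0.9979 = 0.9477

0.9477 bits/symbol


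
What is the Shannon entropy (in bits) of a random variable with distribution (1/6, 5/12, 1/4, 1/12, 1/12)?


H = -sum(p_i * log2(p_i)). Terms: -(1/6)*log2(1/6) = 0.430827; -(5/12)*log2(5/12) = 0.526264; -(1/4)*log2(1/4) = 0.500000; -(1/12)*log2(1/12) = 0.298747; -(1/12)*log2(1/12) = 0.298747. H = 0.430827 + 0.526264 + 0.500000 + 0.298747 + 0.298747 = 2.0546

2.0546 bits


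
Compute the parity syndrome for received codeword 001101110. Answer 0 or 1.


Syndrome = XOR of all bits = 0 XOR 0 XOR 1 XOR 1 XOR 0 XOR 1 XOR 1 XOR 1 XOR 0 = 1

1


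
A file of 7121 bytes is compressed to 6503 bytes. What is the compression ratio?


Ratio = original / compressed = 7121 / 6503 = 1.095

1.095


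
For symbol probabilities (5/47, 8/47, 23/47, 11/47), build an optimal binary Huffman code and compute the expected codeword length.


Huffman construction (repeatedly merge the two least-probable nodes; each merge adds 1 bit to every symbol beneath it): 5/47 + 8/47 = 13/47; 11/47 + 13/47 = 24/47; 23/47 + 24/47 = 1. Resulting codeword lengths (in the order the probabilities were given): (3, 3, 1, 2). L_avg = sum(p_i * l_i) = 5/47*3 + 8/47*3 + 23/47*1 + 11/47*2 = 84/47 = 1.7872

1.7872 bits


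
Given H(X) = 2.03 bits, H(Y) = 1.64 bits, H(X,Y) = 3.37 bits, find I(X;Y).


I(X;Y) = H(X) + H(Y) - H(X,Y) = 2.03 + 1.64 - 3.37 = 0.3

0.3 bits


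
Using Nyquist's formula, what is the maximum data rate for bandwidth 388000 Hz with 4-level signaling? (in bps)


Rate = 2 * B * log2(M) = 2 * 388000 * 2.0 = 1552000.0

1552000.0 bps


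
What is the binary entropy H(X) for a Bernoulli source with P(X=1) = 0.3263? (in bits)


H = -p*log2(p) - (1-p)*log2(1-p). -0.3263*log2(0.3263) = 0.527212; -0.6737*log2(0.6737) = 0.383889. H = 0.527212 + 0.383889 = 0.9111

0.9111 bits


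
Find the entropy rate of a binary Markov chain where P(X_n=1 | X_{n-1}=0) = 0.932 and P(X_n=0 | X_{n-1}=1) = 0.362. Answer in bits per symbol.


Stationary distribution: pi_0 = p10/(p01+p10) = 0.2798, pi_1 = 0.7202. Entropy rate H' = pi_0*H(p01) + pi_1*H(p10) = 0.2798*0.3584 + 0.7202*0.9443 = 0.7804

0.7804 bits/symbol


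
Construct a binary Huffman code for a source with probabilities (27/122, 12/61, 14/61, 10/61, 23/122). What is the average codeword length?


Huffman construction (repeatedly merge the two least-probable nodes; each merge adds 1 bit to every symbol beneath it): 10/61 + 23/122 = 43/122; 12/61 + 27/122 = 51/122; 14/61 + 43/122 = 71/122; 51/122 + 71/122 = 1. Resulting codeword lengths (in the order the probabilities were given): (2, 2, 2, 3, 3). L_avg = sum(p_i * l_i) = 27/122*2 + 12/61*2 + 14/61*2 + 10/61*3 + 23/122*3 = 287/122 = 2.3525

2.3525 bits


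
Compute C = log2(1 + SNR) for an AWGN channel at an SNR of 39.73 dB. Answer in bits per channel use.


SNR_linear = 10^(39.73/10) = 9397.2331; C = log2(1 + SNR_linear) = log2(1 + 9397.2331) = 13.1982

13.1982 bits/channel use


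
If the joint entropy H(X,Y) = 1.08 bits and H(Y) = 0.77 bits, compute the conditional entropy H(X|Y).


H(X|Y) = H(X,Y) - H(Y) = 1.08 - 0.77 = 0.31

0.31 bits


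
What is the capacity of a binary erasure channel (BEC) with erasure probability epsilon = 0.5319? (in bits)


C = 1 - epsilon = 1 - 0.5319 = 0.4681

0.4681 bits


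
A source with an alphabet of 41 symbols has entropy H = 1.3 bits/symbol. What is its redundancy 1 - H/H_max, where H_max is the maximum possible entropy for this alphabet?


H_max = log2(K) = log2(41) = 5.3576 bits/symbol. Redundancy = 1 - H/H_max = 1 - 1.3/5.3576 = 1 - 0.2426 = 0.7574

0.7574


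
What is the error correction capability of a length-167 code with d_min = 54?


Correction capability = floor((d-1)/2) = floor((54-1)/2) = 26

26 errors


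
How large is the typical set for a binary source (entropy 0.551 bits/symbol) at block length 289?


log2|A_typical| = nH = 289 * 0.551 = 159.239, so |A_typical| ~ 2^159.239 = 8.624e+47

8.624e+47


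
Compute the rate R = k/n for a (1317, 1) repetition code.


Rate = k/n = 1/1317

1/1317


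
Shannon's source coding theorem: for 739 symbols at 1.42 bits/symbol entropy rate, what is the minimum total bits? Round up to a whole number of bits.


Minimum bits >= n * H = 739 * 1.42 = 1049.38, rounded up to a whole number of bits = 1050

1050 bits


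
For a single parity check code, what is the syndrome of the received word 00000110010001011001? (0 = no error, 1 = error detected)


Syndrome = XOR of all bits = 0 XOR 0 XOR 0 XOR 0 XOR 0 XOR 1 XOR 1 XOR 0 XOR 0 XOR 1 XOR 0 XOR 0 XOR 0 XOR 1 XOR 0 XOR 1 XOR 1 XOR 0 XOR 0 XOR 1 = 1

1


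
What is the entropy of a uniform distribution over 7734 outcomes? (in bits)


H = log2(n) = log2(7734) = 12.917

12.917 bits


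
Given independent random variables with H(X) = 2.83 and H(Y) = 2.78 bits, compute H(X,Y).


For independent variables, H(X,Y) = H(X) + H(Y) = 2.83 + 2.78 = 5.61

5.61 bits


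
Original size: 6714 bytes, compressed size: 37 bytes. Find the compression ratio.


Ratio = original / compressed = 6714 / 37 = 181.4595

181.4595


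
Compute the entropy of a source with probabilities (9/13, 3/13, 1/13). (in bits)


H = -sum(p_i * log2(p_i)). Terms: -(9/13)*log2(9/13) = 0.367279; -(3/13)*log2(3/13) = 0.488187; -(1/13)*log2(1/13) = 0.284649. H = 0.367279 + 0.488187 + 0.284649 = 1.1401

1.1401 bits


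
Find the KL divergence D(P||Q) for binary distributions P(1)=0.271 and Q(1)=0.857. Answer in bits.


KL = p*log2(p/q) + (1-p)*log2((1-p)/(1-q)) = 0.271*log2(0.271/0.857) + 0.729*log2(0.729/0.143) = 1.2629

1.2629 bits


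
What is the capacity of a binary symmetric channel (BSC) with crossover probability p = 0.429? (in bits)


H(p) = -p*log2(p) - (1-p)*log2(1-p) = -0.429*log2(0.429) - 0.571*log2(0.571) = 0.523788 + 0.461618 = 0.9854. C = 1 - H(p) = 1 - 0.9854 = 0.0146

0.0146 bits


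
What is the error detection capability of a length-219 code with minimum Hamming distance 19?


Detection capability = d_min - 1 = 19 - 1 = 18

18 errors


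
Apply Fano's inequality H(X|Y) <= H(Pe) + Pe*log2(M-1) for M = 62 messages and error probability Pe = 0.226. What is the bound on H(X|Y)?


H(Pe) = -Pe*log2(Pe) - (1-Pe)*log2(1-Pe) = -0.226*log2(0.226) - 0.774*log2(0.774) = 0.484907 + 0.286066 = 0.771. Pe*log2(M-1) = 0.226*log2(61) = 1.340347. Bound = H(Pe) + Pe*log2(M-1) = 0.484907 + 0.286066 + 1.340347 = 2.1113

2.1113 bits


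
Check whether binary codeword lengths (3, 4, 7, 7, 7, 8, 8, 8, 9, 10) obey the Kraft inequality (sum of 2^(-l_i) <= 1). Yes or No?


Kraft sum = sum(2^(-l_i)) = 0.2256, need <= 1. Result: satisfied (a binary prefix-free code with these lengths exists)

Yes


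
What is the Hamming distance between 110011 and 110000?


Count differing positions: . . . . ^ ^ = 2 differences

2


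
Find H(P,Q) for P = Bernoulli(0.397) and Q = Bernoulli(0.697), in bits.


H(P,Q) = -p*log2(q) - (1-p)*log2(1-q). -0.397*log2(0.697) = 0.206745; -0.603*log2(0.303) = 1.038734. H(P,Q) = 0.206745 + 1.038734 = 1.2455

1.2455 bits


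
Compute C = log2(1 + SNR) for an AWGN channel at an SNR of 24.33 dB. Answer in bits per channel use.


SNR_linear = 10^(24.33/10) = 271.0192; C = log2(1 + SNR_linear) = log2(1 + 271.0192) = 8.0876

8.0876 bits/channel use


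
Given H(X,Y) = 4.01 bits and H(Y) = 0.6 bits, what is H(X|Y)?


H(X|Y) = H(X,Y) - H(Y) = 4.01 - 0.6 = 3.41

3.41 bits


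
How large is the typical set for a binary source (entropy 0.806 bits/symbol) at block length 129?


log2|A_typical| = nH = 129 * 0.806 = 103.974, so |A_typical| ~ 2^103.974 = 1.992e+31

1.992e+31


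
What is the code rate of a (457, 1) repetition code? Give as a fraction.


Rate = k/n = 1/457

1/457


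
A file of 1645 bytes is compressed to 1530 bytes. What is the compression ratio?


Ratio = original / compressed = 1645 / 1530 = 1.0752

1.0752


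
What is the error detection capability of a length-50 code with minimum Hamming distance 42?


Detection capability = d_min - 1 = 42 - 1 = 41

41 errors


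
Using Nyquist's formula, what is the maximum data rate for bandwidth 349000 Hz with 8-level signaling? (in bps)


Rate = 2 * B * log2(M) = 2 * 349000 * 3.0 = 2094000.0

2094000.0 bps


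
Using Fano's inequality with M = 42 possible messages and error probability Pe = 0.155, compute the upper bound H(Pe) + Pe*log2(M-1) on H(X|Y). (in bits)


H(Pe) = -Pe*log2(Pe) - (1-Pe)*log2(1-Pe) = -0.155*log2(0.155) - 0.845*log2(0.845) = 0.416897 + 0.205315 = 0.6222. Pe*log2(M-1) = 0.155*log2(41) = 0.830421. Bound = H(Pe) + Pe*log2(M-1) = 0.416897 + 0.205315 + 0.830421 = 1.4526

1.4526 bits


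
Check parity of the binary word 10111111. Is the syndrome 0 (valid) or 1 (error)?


Syndrome = XOR of all bits = 1 XOR 0 XOR 1 XOR 1 XOR 1 XOR 1 XOR 1 XOR 1 = 1

1


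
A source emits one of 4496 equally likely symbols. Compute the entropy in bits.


H = log2(n) = log2(4496) = 12.1344

12.1344 bits


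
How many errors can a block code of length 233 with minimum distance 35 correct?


Correction capability = floor((d-1)/2) = floor((35-1)/2) = 17

17 errors


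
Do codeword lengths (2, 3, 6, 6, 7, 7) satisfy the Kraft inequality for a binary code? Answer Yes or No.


Kraft sum = sum(2^(-l_i)) = 0.4219, need <= 1. Result: satisfied (a binary prefix-free code with these lengths exists)

Yes


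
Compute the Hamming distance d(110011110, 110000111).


Count differing positions: . . . . ^ ^ . . ^ = 3 differences

3


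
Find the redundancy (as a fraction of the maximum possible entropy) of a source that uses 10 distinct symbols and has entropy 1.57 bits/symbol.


H_max = log2(K) = log2(10) = 3.3219 bits/symbol. Redundancy = 1 - H/H_max = 1 - 1.57/3.3219 = 1 - 0.4726 = 0.5274

0.5274


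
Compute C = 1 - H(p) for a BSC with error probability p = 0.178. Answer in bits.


H(p) = -p*log2(p) - (1-p)*log2(1-p) = -0.178*log2(0.178) - 0.822*log2(0.822) = 0.443229 + 0.232453 = 0.6757. C = 1 - H(p) = 1 - 0.6757 = 0.3243

0.3243 bits


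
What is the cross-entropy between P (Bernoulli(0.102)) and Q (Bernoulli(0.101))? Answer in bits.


H(P,Q) = -p*log2(q) - (1-p)*log2(1-q). -0.102*log2(0.101) = 0.337372; -0.898*log2(0.899) = 0.137939. H(P,Q) = 0.337372 + 0.137939 = 0.4753

0.4753 bits


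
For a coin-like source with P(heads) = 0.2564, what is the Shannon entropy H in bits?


H = -p*log2(p) - (1-p)*log2(1-p). -0.2564*log2(0.2564) = 0.503450; -0.7436*log2(0.7436) = 0.317816. H = 0.503450 + 0.317816 = 0.8213

0.8213 bits


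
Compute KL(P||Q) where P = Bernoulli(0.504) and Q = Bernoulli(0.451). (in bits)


KL = p*log2(p/q) + (1-p)*log2((1-p)/(1-q)) = 0.504*log2(0.504/0.451) + 0.496*log2(0.496/0.549) = 0.0081

0.0081 bits


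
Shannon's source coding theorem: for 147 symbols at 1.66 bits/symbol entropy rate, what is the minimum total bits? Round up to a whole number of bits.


Minimum bits >= n * H = 147 * 1.66 = 244.02, rounded up to a whole number of bits = 245

245 bits


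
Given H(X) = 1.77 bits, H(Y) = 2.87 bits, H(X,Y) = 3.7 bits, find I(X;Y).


I(X;Y) = H(X) + H(Y) - H(X,Y) = 1.77 + 2.87 - 3.7 = 0.94

0.94 bits


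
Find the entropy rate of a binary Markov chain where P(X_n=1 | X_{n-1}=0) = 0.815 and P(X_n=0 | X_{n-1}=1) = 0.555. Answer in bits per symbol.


Stationary distribution: pi_0 = p10/(p01+p10) = 0.4051, pi_1 = 0.5949. Entropy rate H' = pi_0*H(p01) + pi_1*H(p10) = 0.4051*0.6909 + 0.5949*0.9913 = 0.8696

0.8696 bits/symbol


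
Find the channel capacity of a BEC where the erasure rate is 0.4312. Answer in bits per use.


C = 1 - epsilon = 1 - 0.4312 = 0.5688

0.5688 bits


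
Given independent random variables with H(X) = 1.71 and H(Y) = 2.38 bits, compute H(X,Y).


For independent variables, H(X,Y) = H(X) + H(Y) = 1.71 + 2.38 = 4.09

4.09 bits


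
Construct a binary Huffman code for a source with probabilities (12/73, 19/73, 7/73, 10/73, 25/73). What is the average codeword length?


Huffman construction (repeatedly merge the two least-probable nodes; each merge adds 1 bit to every symbol beneath it): 7/73 + 10/73 = 17/73; 12/73 + 17/73 = 29/73; 19/73 + 25/73 = 44/73; 29/73 + 44/73 = 1. Resulting codeword lengths (in the order the probabilities were given): (2, 2, 3, 3, 2). L_avg = sum(p_i * l_i) = 12/73*2 + 19/73*2 + 7/73*3 + 10/73*3 + 25/73*2 = 163/73 = 2.2329

2.2329 bits


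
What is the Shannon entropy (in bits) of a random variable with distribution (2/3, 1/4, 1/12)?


H = -sum(p_i * log2(p_i)). Terms: -(2/3)*log2(2/3) = 0.389975; -(1/4)*log2(1/4) = 0.500000; -(1/12)*log2(1/12) = 0.298747. H = 0.389975 + 0.500000 + 0.298747 = 1.1887

1.1887 bits


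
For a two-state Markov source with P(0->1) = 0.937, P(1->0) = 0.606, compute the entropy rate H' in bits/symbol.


Stationary distribution: pi_0 = p10/(p01+p10) = 0.3927, pi_1 = 0.6073. Entropy rate H' = pi_0*H(p01) + pi_1*H(p10) = 0.3927*0.3392 + 0.6073*0.9673 = 0.7207

0.7207 bits/symbol


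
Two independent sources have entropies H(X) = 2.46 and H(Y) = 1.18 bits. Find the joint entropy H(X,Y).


For independent variables, H(X,Y) = H(X) + H(Y) = 2.46 + 1.18 = 3.64

3.64 bits


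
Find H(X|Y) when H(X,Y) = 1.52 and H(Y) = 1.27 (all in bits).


H(X|Y) = H(X,Y) - H(Y) = 1.52 - 1.27 = 0.25

0.25 bits


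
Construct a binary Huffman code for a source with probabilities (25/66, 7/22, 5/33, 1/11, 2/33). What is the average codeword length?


Huffman construction (repeatedly merge the two least-probable nodes; each merge adds 1 bit to every symbol beneath it): 2/33 + 1/11 = 5/33; 5/33 + 5/33 = 10/33; 10/33 + 7/22 = 41/66; 25/66 + 41/66 = 1. Resulting codeword lengths (in the order the probabilities were given): (1, 2, 3, 4, 4). L_avg = sum(p_i * l_i) = 25/66*1 + 7/22*2 + 5/33*3 + 1/11*4 + 2/33*4 = 137/66 = 2.0758

2.0758 bits


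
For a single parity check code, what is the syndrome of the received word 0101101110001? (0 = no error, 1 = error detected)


Syndrome = XOR of all bits = 0 XOR 1 XOR 0 XOR 1 XOR 1 XOR 0 XOR 1 XOR 1 XOR 1 XOR 0 XOR 0 XOR 0 XOR 1 = 1

1


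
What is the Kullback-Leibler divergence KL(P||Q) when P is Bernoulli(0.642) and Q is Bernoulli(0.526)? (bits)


KL = p*log2(p/q) + (1-p)*log2((1-p)/(1-q)) = 0.642*log2(0.642/0.526) + 0.358*log2(0.358/0.474) = 0.0396

0.0396 bits


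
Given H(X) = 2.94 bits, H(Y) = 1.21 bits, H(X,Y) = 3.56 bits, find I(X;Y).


I(X;Y) = H(X) + H(Y) - H(X,Y) = 2.94 + 1.21 - 3.56 = 0.59

0.59 bits


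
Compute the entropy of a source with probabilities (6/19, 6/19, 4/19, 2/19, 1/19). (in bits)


H = -sum(p_i * log2(p_i)). Terms: -(6/19)*log2(6/19) = 0.525147; -(6/19)*log2(6/19) = 0.525147; -(4/19)*log2(4/19) = 0.473248; -(2/19)*log2(2/19) = 0.341887; -(1/19)*log2(1/19) = 0.223575. H = 0.525147 + 0.525147 + 0.473248 + 0.341887 + 0.223575 = 2.089

2.089 bits


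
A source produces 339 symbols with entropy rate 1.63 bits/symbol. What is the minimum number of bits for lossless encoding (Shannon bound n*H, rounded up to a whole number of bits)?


Minimum bits >= n * H = 339 * 1.63 = 552.57, rounded up to a whole number of bits = 553

553 bits


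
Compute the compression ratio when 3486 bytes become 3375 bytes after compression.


Ratio = original / compressed = 3486 / 3375 = 1.0329

1.0329


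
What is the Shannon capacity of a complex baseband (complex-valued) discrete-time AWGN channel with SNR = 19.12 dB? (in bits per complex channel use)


SNR_linear = 10^(19.12/10) = 81.6582; C = log2(1 + SNR_linear) = log2(1 + 81.6582) = 6.3691

6.3691 bits/channel use


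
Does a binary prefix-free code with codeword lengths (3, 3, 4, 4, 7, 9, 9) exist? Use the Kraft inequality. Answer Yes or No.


Kraft sum = sum(2^(-l_i)) = 0.3867, need <= 1. Result: satisfied (a binary prefix-free code with these lengths exists)

Yes


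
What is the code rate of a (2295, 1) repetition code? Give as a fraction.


Rate = k/n = 1/2295

1/2295


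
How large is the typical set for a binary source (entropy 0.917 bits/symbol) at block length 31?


log2|A_typical| = nH = 31 * 0.917 = 28.427, so |A_typical| ~ 2^28.427 = 3.609e+08

3.609e+08


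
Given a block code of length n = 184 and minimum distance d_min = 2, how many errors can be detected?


Detection capability = d_min - 1 = 2 - 1 = 1

1 errors


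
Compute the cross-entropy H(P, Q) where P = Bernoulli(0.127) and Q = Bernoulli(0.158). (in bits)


H(P,Q) = -p*log2(q) - (1-p)*log2(1-q). -0.127*log2(0.158) = 0.338074; -0.873*log2(0.842) = 0.216598. H(P,Q) = 0.338074 + 0.216598 = 0.5547

0.5547 bits


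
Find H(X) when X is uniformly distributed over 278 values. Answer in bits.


H = log2(n) = log2(278) = 8.1189

8.1189 bits


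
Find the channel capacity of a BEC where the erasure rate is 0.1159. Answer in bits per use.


C = 1 - epsilon = 1 - 0.1159 = 0.8841

0.8841 bits


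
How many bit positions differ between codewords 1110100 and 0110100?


Count differing positions: ^ . . . . . . = 1 differences

1


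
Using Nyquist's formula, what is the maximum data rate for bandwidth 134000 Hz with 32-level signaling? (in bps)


Rate = 2 * B * log2(M) = 2 * 134000 * 5.0 = 1340000.0

1340000.0 bps


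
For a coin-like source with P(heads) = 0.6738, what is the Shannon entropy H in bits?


H = -p*log2(p) - (1-p)*log2(1-p). -0.6738*log2(0.6738) = 0.383802; -0.3262*log2(0.3262) = 0.527195. H = 0.383802 + 0.527195 = 0.911

0.911 bits


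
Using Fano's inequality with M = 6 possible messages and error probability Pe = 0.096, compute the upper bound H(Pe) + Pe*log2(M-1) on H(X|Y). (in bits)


H(Pe) = -Pe*log2(Pe) - (1-Pe)*log2(1-Pe) = -0.096*log2(0.096) - 0.904*log2(0.904) = 0.324559 + 0.131627 = 0.4562. Pe*log2(M-1) = 0.096*log2(5) = 0.222905. Bound = H(Pe) + Pe*log2(M-1) = 0.324559 + 0.131627 + 0.222905 = 0.6791

0.6791 bits


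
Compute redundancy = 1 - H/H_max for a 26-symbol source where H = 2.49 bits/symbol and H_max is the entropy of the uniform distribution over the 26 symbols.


H_max = log2(K) = log2(26) = 4.7004 bits/symbol. Redundancy = 1 - H/H_max = 1 - 2.49/4.7004 = 1 - 0.5297 = 0.4703

0.4703


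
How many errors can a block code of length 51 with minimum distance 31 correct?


Correction capability = floor((d-1)/2) = floor((31-1)/2) = 15

15 errors


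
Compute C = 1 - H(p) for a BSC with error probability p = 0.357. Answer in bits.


H(p) = -p*log2(p) - (1-p)*log2(1-p) = -0.357*log2(0.357) - 0.643*log2(0.643) = 0.530503 + 0.409661 = 0.9402. C = 1 - H(p) = 1 - 0.9402 = 0.0598

0.0598 bits


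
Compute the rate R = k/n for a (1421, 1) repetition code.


Rate = k/n = 1/1421

1/1421


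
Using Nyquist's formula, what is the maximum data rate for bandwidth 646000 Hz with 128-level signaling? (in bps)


Rate = 2 * B * log2(M) = 2 * 646000 * 7.0 = 9044000.0

9044000.0 bps


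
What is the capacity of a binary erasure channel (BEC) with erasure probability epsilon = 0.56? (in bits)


C = 1 - epsilon = 1 - 0.56 = 0.44

0.44 bits


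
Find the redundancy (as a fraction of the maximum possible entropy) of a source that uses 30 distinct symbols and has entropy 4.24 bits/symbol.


H_max = log2(K) = log2(30) = 4.9069 bits/symbol. Redundancy = 1 - H/H_max = 1 - 4.24/4.9069 = 1 - 0.8641 = 0.1359

0.1359


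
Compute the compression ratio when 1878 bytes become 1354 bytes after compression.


Ratio = original / compressed = 1878 / 1354 = 1.387

1.387


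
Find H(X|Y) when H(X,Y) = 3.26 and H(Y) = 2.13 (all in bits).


H(X|Y) = H(X,Y) - H(Y) = 3.26 - 2.13 = 1.13

1.13 bits


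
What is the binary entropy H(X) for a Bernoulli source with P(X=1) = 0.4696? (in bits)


H = -p*log2(p) - (1-p)*log2(1-p). -0.4696*log2(0.4696) = 0.512097; -0.5304*log2(0.5304) = 0.485235. H = 0.512097 + 0.485235 = 0.9973

0.9973 bits


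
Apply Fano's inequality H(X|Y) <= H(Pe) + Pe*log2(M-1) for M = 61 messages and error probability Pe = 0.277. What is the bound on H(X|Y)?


H(Pe) = -Pe*log2(Pe) - (1-Pe)*log2(1-Pe) = -0.277*log2(0.277) - 0.723*log2(0.723) = 0.513016 + 0.338315 = 0.8513. Pe*log2(M-1) = 0.277*log2(60) = 1.636209. Bound = H(Pe) + Pe*log2(M-1) = 0.513016 + 0.338315 + 1.636209 = 2.4875

2.4875 bits


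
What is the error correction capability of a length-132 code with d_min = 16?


Correction capability = floor((d-1)/2) = floor((16-1)/2) = 7

7 errors


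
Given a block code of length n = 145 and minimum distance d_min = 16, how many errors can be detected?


Detection capability = d_min - 1 = 16 - 1 = 15

15 errors


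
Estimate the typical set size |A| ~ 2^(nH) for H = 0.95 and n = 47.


log2|A_typical| = nH = 47 * 0.95 = 44.65, so |A_typical| ~ 2^44.65 = 2.761e+13

2.761e+13


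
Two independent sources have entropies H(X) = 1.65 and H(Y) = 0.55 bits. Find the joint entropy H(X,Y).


For independent variables, H(X,Y) = H(X) + H(Y) = 1.65 + 0.55 = 2.2

2.2 bits


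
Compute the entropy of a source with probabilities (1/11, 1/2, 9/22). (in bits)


H = -sum(p_i * log2(p_i)). Terms: -(1/11)*log2(1/11) = 0.314494; -(1/2)*log2(1/2) = 0.500000; -(9/22)*log2(9/22) = 0.527525. H = 0.314494 + 0.500000 + 0.527525 = 1.342

1.342 bits


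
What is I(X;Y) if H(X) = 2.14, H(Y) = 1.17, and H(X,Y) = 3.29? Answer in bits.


I(X;Y) = H(X) + H(Y) - H(X,Y) = 2.14 + 1.17 - 3.29 = 0.02

0.02 bits


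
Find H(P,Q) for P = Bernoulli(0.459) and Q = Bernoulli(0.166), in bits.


H(P,Q) = -p*log2(q) - (1-p)*log2(1-q). -0.459*log2(0.166) = 1.189152; -0.541*log2(0.834) = 0.141677. H(P,Q) = 1.189152 + 0.141677 = 1.3308

1.3308 bits


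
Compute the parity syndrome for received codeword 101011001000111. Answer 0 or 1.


Syndrome = XOR of all bits = 1 XOR 0 XOR 1 XOR 0 XOR 1 XOR 1 XOR 0 XOR 0 XOR 1 XOR 0 XOR 0 XOR 0 XOR 1 XOR 1 XOR 1 = 0

0


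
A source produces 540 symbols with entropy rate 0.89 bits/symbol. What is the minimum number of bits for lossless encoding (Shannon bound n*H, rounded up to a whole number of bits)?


Minimum bits >= n * H = 540 * 0.89 = 480.6, rounded up to a whole number of bits = 481

481 bits


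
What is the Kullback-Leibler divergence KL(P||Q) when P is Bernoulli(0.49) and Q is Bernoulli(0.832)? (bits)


KL = p*log2(p/q) + (1-p)*log2((1-p)/(1-q)) = 0.49*log2(0.49/0.832) + 0.51*log2(0.51/0.168) = 0.4428

0.4428 bits


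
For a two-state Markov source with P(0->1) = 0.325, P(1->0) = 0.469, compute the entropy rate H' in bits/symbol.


Stationary distribution: pi_0 = p10/(p01+p10) = 0.5907, pi_1 = 0.4093. Entropy rate H' = pi_0*H(p01) + pi_1*H(p10) = 0.5907*0.9097 + 0.4093*0.9972 = 0.9455

0.9455 bits/symbol


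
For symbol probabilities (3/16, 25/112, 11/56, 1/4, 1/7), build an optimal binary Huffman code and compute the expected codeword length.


Huffman construction (repeatedly merge the two least-probable nodes; each merge adds 1 bit to every symbol beneath it): 1/7 + 3/16 = 37/112; 11/56 + 25/112 = 47/112; 1/4 + 37/112 = 65/112; 47/112 + 65/112 = 1. Resulting codeword lengths (in the order the probabilities were given): (3, 2, 2, 2, 3). L_avg = sum(p_i * l_i) = 3/16*3 + 25/112*2 + 11/56*2 + 1/4*2 + 1/7*3 = 261/112 = 2.3304

2.3304 bits


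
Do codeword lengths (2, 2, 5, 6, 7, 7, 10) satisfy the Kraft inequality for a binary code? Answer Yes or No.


Kraft sum = sum(2^(-l_i)) = 0.5635, need <= 1. Result: satisfied (a binary prefix-free code with these lengths exists)

Yes


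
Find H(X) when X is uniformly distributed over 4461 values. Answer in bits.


H = log2(n) = log2(4461) = 12.1232

12.1232 bits


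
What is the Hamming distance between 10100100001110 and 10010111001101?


Count differing positions: . . ^ ^ . . ^ ^ . . . . ^ ^ = 6 differences

6


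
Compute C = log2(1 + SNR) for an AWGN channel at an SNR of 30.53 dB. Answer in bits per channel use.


SNR_linear = 10^(30.53/10) = 1129.7959; C = log2(1 + SNR_linear) = log2(1 + 1129.7959) = 10.1431

10.1431 bits/channel use


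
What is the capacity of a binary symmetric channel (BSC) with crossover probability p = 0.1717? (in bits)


H(p) = -p*log2(p) - (1-p)*log2(1-p) = -0.1717*log2(0.1717) - 0.8283*log2(0.8283) = 0.436468 + 0.225111 = 0.6616. C = 1 - H(p) = 1 - 0.6616 = 0.3384

0.3384 bits


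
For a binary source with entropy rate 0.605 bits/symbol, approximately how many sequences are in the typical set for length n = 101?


log2|A_typical| = nH = 101 * 0.605 = 61.105, so |A_typical| ~ 2^61.105 = 2.480e+18

2.480e+18


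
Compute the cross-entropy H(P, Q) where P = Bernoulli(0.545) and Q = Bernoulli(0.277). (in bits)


H(P,Q) = -p*log2(q) - (1-p)*log2(1-q). -0.545*log2(0.277) = 1.009363; -0.455*log2(0.723) = 0.212909. H(P,Q) = 1.009363 + 0.212909 = 1.2223

1.2223 bits


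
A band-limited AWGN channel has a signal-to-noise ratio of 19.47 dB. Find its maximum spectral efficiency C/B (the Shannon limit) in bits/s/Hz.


SNR_linear = 10^(19.47/10) = 88.5116; C/B = log2(1 + SNR_linear) = log2(1 + 88.5116) = 6.484

6.484 bits/s/Hz


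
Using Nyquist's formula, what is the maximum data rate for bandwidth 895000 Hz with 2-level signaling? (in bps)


Rate = 2 * B * log2(M) = 2 * 895000 * 1.0 = 1790000.0

1790000.0 bps


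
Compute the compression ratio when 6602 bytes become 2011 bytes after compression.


Ratio = original / compressed = 6602 / 2011 = 3.2829

3.2829


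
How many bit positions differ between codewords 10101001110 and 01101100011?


Count differing positions: ^ ^ . . . ^ . ^ ^ . ^ = 6 differences

6


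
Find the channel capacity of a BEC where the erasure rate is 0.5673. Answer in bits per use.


C = 1 - epsilon = 1 - 0.5673 = 0.4327

0.4327 bits


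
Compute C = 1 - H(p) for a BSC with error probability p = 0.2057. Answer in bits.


H(p) = -p*log2(p) - (1-p)*log2(1-p) = -0.2057*log2(0.2057) - 0.7943*log2(0.7943) = 0.469281 + 0.263901 = 0.7332. C = 1 - H(p) = 1 - 0.7332 = 0.2668

0.2668 bits


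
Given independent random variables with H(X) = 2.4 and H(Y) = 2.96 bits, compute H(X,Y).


For independent variables, H(X,Y) = H(X) + H(Y) = 2.4 + 2.96 = 5.36

5.36 bits


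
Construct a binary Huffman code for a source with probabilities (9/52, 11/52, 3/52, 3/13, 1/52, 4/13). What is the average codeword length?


Huffman construction (repeatedly merge the two least-probable nodes; each merge adds 1 bit to every symbol beneath it): 1/52 + 3/52 = 1/13; 1/13 + 9/52 = 1/4; 11/52 + 3/13 = 23/52; 1/4 + 4/13 = 29/52; 23/52 + 29/52 = 1. Resulting codeword lengths (in the order the probabilities were given): (3, 2, 4, 2, 4, 2). L_avg = sum(p_i * l_i) = 9/52*3 + 11/52*2 + 3/52*4 + 3/13*2 + 1/52*4 + 4/13*2 = 121/52 = 2.3269

2.3269 bits


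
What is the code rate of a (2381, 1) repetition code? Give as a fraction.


Rate = k/n = 1/2381

1/2381


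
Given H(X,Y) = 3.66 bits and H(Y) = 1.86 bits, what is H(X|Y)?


H(X|Y) = H(X,Y) - H(Y) = 3.66 - 1.86 = 1.8

1.8 bits


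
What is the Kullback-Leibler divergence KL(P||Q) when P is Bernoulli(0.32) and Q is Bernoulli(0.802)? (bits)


KL = p*log2(p/q) + (1-p)*log2((1-p)/(1-q)) = 0.32*log2(0.32/0.802) + 0.68*log2(0.68/0.198) = 0.7863

0.7863 bits


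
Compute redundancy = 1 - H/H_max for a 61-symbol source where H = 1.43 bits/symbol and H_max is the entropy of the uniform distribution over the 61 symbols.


H_max = log2(K) = log2(61) = 5.9307 bits/symbol. Redundancy = 1 - H/H_max = 1 - 1.43/5.9307 = 1 - 0.2411 = 0.7589

0.7589


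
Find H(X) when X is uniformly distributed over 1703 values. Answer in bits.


H = log2(n) = log2(1703) = 10.7339

10.7339 bits


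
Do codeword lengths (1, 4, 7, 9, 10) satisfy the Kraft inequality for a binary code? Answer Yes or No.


Kraft sum = sum(2^(-l_i)) = 0.5732, need <= 1. Result: satisfied (a binary prefix-free code with these lengths exists)

Yes


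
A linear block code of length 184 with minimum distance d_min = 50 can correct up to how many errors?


Correction capability = floor((d-1)/2) = floor((50-1)/2) = 24

24 errors


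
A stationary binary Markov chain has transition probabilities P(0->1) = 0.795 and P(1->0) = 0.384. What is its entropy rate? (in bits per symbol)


Stationary distribution: pi_0 = p10/(p01+p10) = 0.3257, pi_1 = 0.6743. Entropy rate H' = pi_0*H(p01) + pi_1*H(p10) = 0.3257*0.7318 + 0.6743*0.9608 = 0.8862

0.8862 bits/symbol


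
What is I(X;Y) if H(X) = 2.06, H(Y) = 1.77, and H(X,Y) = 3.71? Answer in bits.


I(X;Y) = H(X) + H(Y) - H(X,Y) = 2.06 + 1.77 - 3.71 = 0.12

0.12 bits


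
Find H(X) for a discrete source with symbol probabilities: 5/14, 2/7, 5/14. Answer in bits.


H = -sum(p_i * log2(p_i)). Terms: -(5/14)*log2(5/14) = 0.530510; -(2/7)*log2(2/7) = 0.516387; -(5/14)*log2(5/14) = 0.530510. H = 0.530510 + 0.516387 + 0.530510 = 1.5774

1.5774 bits


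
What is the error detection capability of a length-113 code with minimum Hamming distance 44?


Detection capability = d_min - 1 = 44 - 1 = 43

43 errors


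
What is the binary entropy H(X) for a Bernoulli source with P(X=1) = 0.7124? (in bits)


H = -p*log2(p) - (1-p)*log2(1-p). -0.7124*log2(0.7124) = 0.348535; -0.2876*log2(0.2876) = 0.517066. H = 0.348535 + 0.517066 = 0.8656

0.8656 bits


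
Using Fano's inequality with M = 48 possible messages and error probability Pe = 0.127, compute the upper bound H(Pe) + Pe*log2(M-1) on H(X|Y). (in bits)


H(Pe) = -Pe*log2(Pe) - (1-Pe)*log2(1-Pe) = -0.127*log2(0.127) - 0.873*log2(0.873) = 0.378092 + 0.171061 = 0.5492. Pe*log2(M-1) = 0.127*log2(47) = 0.705433. Bound = H(Pe) + Pe*log2(M-1) = 0.378092 + 0.171061 + 0.705433 = 1.2546

1.2546 bits


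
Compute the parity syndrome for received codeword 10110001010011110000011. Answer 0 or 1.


Syndrome = XOR of all bits = 1 XOR 0 XOR 1 XOR 1 XOR 0 XOR 0 XOR 0 XOR 1 XOR 0 XOR 1 XOR 0 XOR 0 XOR 1 XOR 1 XOR 1 XOR 1 XOR 0 XOR 0 XOR 0 XOR 0 XOR 0 XOR 1 XOR 1 = 1

1


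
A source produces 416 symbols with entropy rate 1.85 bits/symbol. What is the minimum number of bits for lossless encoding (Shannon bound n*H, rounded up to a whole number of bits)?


Minimum bits >= n * H = 416 * 1.85 = 769.6, rounded up to a whole number of bits = 770

770 bits


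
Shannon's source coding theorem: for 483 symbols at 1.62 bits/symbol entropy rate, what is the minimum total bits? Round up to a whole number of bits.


Minimum bits >= n * H = 483 * 1.62 = 782.46, rounded up to a whole number of bits = 783

783 bits


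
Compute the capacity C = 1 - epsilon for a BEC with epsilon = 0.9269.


C = 1 - epsilon = 1 - 0.9269 = 0.0731

0.0731 bits


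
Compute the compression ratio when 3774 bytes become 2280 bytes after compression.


Ratio = original / compressed = 3774 / 2280 = 1.6553

1.6553


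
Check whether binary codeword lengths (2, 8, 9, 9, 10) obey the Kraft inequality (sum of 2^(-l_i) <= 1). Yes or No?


Kraft sum = sum(2^(-l_i)) = 0.2588, need <= 1. Result: satisfied (a binary prefix-free code with these lengths exists)

Yes


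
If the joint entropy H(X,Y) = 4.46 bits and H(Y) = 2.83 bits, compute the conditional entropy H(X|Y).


H(X|Y) = H(X,Y) - H(Y) = 4.46 - 2.83 = 1.63

1.63 bits


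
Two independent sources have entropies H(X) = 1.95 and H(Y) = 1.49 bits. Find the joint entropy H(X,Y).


For independent variables, H(X,Y) = H(X) + H(Y) = 1.95 + 1.49 = 3.44

3.44 bits


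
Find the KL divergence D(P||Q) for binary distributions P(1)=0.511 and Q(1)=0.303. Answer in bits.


KL = p*log2(p/q) + (1-p)*log2((1-p)/(1-q)) = 0.511*log2(0.511/0.303) + 0.489*log2(0.489/0.697) = 0.1353

0.1353 bits


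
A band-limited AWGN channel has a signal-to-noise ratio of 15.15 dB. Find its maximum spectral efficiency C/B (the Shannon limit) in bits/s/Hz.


SNR_linear = 10^(15.15/10) = 32.7341; C/B = log2(1 + SNR_linear) = log2(1 + 32.7341) = 5.0761

5.0761 bits/s/Hz


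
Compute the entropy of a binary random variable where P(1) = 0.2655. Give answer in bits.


H = -p*log2(p) - (1-p)*log2(1-p). -0.2655*log2(0.2655) = 0.507959; -0.7345*log2(0.7345) = 0.326974. H = 0.507959 + 0.326974 = 0.8349

0.8349 bits


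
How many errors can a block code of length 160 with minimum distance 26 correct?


Correction capability = floor((d-1)/2) = floor((26-1)/2) = 12

12 errors


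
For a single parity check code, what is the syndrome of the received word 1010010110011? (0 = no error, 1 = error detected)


Syndrome = XOR of all bits = 1 XOR 0 XOR 1 XOR 0 XOR 0 XOR 1 XOR 0 XOR 1 XOR 1 XOR 0 XOR 0 XOR 1 XOR 1 = 1

1


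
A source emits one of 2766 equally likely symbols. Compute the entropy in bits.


H = log2(n) = log2(2766) = 11.4336

11.4336 bits


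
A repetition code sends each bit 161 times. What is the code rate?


Rate = k/n = 1/161

1/161


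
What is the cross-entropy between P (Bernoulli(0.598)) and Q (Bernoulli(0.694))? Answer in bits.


H(P,Q) = -p*log2(q) - (1-p)*log2(1-q). -0.598*log2(0.694) = 0.315141; -0.402*log2(0.306) = 0.686775. H(P,Q) = 0.315141 + 0.686775 = 1.0019

1.0019 bits


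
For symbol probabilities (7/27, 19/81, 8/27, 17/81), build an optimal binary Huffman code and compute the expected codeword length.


Huffman construction (repeatedly merge the two least-probable nodes; each merge adds 1 bit to every symbol beneath it): 17/81 + 19/81 = 4/9; 7/27 + 8/27 = 5/9; 4/9 + 5/9 = 1. Resulting codeword lengths (in the order the probabilities were given): (2, 2, 2, 2). L_avg = sum(p_i * l_i) = 7/27*2 + 19/81*2 + 8/27*2 + 17/81*2 = 2

2.0 bits


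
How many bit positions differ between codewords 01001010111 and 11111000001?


Count differing positions: ^ . ^ ^ . . ^ . ^ ^ . = 6 differences

6


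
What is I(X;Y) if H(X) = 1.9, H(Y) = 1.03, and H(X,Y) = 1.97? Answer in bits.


I(X;Y) = H(X) + H(Y) - H(X,Y) = 1.9 + 1.03 - 1.97 = 0.96

0.96 bits


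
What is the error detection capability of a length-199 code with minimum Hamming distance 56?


Detection capability = d_min - 1 = 56 - 1 = 55

55 errors


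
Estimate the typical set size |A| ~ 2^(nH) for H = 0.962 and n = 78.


log2|A_typical| = nH = 78 * 0.962 = 75.036, so |A_typical| ~ 2^75.036 = 3.873e+22

3.873e+22


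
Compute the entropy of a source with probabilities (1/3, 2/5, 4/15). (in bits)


H = -sum(p_i * log2(p_i)). Terms: -(1/3)*log2(1/3) = 0.528321; -(2/5)*log2(2/5) = 0.528771; -(4/15)*log2(4/15) = 0.508504. H = 0.528321 + 0.528771 + 0.508504 = 1.5656

1.5656 bits


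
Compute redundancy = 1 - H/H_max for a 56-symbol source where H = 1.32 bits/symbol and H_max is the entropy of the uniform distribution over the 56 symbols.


H_max = log2(K) = log2(56) = 5.8074 bits/symbol. Redundancy = 1 - H/H_max = 1 - 1.32/5.8074 = 1 - 0.2273 = 0.7727

0.7727


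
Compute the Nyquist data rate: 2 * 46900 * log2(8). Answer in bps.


Rate = 2 * B * log2(M) = 2 * 46900 * 3.0 = 281400.0

281400.0 bps


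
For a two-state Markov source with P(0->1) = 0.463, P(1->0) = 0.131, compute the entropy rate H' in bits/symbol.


Stationary distribution: pi_0 = p10/(p01+p10) = 0.2205, pi_1 = 0.7795. Entropy rate H' = pi_0*H(p01) + pi_1*H(p10) = 0.2205*0.996 + 0.7795*0.5602 = 0.6563

0.6563 bits/symbol


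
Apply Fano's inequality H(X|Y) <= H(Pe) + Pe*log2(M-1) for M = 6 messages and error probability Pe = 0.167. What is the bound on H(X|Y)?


H(Pe) = -Pe*log2(Pe) - (1-Pe)*log2(1-Pe) = -0.167*log2(0.167) - 0.833*log2(0.833) = 0.431207 + 0.219588 = 0.6508. Pe*log2(M-1) = 0.167*log2(5) = 0.387762. Bound = H(Pe) + Pe*log2(M-1) = 0.431207 + 0.219588 + 0.387762 = 1.0386

1.0386 bits


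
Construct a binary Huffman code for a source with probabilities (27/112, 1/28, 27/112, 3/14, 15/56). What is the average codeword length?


Huffman construction (repeatedly merge the two least-probable nodes; each merge adds 1 bit to every symbol beneath it): 1/28 + 3/14 = 1/4; 27/112 + 27/112 = 27/56; 1/4 + 15/56 = 29/56; 27/56 + 29/56 = 1. Resulting codeword lengths (in the order the probabilities were given): (2, 3, 2, 3, 2). L_avg = sum(p_i * l_i) = 27/112*2 + 1/28*3 + 27/112*2 + 3/14*3 + 15/56*2 = 9/4 = 2.25

2.25 bits


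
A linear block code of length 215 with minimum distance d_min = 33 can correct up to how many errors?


Correction capability = floor((d-1)/2) = floor((33-1)/2) = 16

16 errors


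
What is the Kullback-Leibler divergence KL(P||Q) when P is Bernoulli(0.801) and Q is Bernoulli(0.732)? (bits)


KL = p*log2(p/q) + (1-p)*log2((1-p)/(1-q)) = 0.801*log2(0.801/0.732) + 0.199*log2(0.199/0.268) = 0.0186

0.0186 bits


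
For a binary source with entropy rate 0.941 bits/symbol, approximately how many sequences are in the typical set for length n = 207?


log2|A_typical| = nH = 207 * 0.941 = 194.787, so |A_typical| ~ 2^194.787 = 4.332e+58

4.332e+58


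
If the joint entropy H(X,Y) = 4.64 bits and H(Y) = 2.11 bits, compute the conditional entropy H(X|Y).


H(X|Y) = H(X,Y) - H(Y) = 4.64 - 2.11 = 2.53

2.53 bits


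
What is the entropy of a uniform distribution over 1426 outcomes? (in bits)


H = log2(n) = log2(1426) = 10.4778

10.4778 bits


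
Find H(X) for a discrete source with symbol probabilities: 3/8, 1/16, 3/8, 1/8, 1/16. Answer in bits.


H = -sum(p_i * log2(p_i)). Terms: -(3/8)*log2(3/8) = 0.530639; -(1/16)*log2(1/16) = 0.250000; -(3/8)*log2(3/8) = 0.530639; -(1/8)*log2(1/8) = 0.375000; -(1/16)*log2(1/16) = 0.250000. H = 0.530639 + 0.250000 + 0.530639 + 0.375000 + 0.250000 = 1.9363

1.9363 bits


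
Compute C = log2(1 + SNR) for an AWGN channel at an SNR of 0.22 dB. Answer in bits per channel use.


SNR_linear = 10^(0.22/10) = 1.052; C = log2(1 + SNR_linear) = log2(1 + 1.052) = 1.037

1.037 bits/channel use


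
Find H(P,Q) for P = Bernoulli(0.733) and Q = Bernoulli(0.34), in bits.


H(P,Q) = -p*log2(q) - (1-p)*log2(1-q). -0.733*log2(0.34) = 1.140836; -0.267*log2(0.66) = 0.160056. H(P,Q) = 1.140836 + 0.160056 = 1.3009

1.3009 bits


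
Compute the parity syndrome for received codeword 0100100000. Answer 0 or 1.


Syndrome = XOR of all bits = 0 XOR 1 XOR 0 XOR 0 XOR 1 XOR 0 XOR 0 XOR 0 XOR 0 XOR 0 = 0

0


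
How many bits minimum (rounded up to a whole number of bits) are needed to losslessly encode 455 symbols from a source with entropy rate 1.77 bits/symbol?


Minimum bits >= n * H = 455 * 1.77 = 805.35, rounded up to a whole number of bits = 806

806 bits
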